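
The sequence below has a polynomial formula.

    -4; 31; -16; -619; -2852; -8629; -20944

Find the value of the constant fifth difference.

-240

Δ: 35, -47, -603, -2233, -5777, -12315
Δ²: -82, -556, -1630, -3544, -6538
Δ³: -474, -1074, -1914, -2994
Δ⁴: -600, -840, -1080
Δ⁵: -240, -240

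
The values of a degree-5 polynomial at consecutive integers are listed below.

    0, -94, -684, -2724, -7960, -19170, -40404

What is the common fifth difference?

D1: -94, -590, -2040, -5236, -11210, -21234
D2: -496, -1450, -3196, -5974, -10024
D3: -954, -1746, -2778, -4050
D4: -792, -1032, -1272
D5: -240, -240

-240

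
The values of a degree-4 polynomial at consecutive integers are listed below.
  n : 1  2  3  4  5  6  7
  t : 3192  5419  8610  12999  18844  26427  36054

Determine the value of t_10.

First differences: 2227 , 3191 , 4389 , 5845 , 7583 , 9627
Second differences: 964 , 1198 , 1456 , 1738 , 2044
Third differences: 234 , 258 , 282 , 306
Fourth differences: 24 , 24 , 24
Fourth differences constant at 24.
306 + 24 = 330;  2044 + 330 = 2374;  9627 + 2374 = 12001;  36054 + 12001 = 48055
330 + 24 = 354;  2374 + 354 = 2728;  12001 + 2728 = 14729;  48055 + 14729 = 62784
354 + 24 = 378;  2728 + 378 = 3106;  14729 + 3106 = 17835;  62784 + 17835 = 80619

80619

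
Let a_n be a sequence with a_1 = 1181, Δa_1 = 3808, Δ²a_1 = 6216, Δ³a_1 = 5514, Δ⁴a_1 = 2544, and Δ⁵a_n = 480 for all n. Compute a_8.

450483

Build the table forward from the leading diagonal:
Δ⁵: 480, 480, 480, 480, 480, 480, 480, 480
Δ⁴: 2544, 3024, 3504, 3984, 4464, 4944, 5424, 5904
Δ³: 5514, 8058, 11082, 14586, 18570, 23034, 27978, 33402
Δ²: 6216, 11730, 19788, 30870, 45456, 64026, 87060, 115038
Δ: 3808, 10024, 21754, 41542, 72412, 117868, 181894, 268954
a: 1181, 4989, 15013, 36767, 78309, 150721, 268589, 450483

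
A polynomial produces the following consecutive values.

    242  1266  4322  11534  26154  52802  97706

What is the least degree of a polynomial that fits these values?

Δ: 1024, 3056, 7212, 14620, 26648, 44904
Δ²: 2032, 4156, 7408, 12028, 18256
Δ³: 2124, 3252, 4620, 6228
Δ⁴: 1128, 1368, 1608
Δ⁵: 240, 240
The fifth differences are constant, so the polynomial has degree 5.

5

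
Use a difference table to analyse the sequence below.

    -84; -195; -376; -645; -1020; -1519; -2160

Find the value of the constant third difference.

-18

D1: -111, -181, -269, -375, -499, -641
D2: -70, -88, -106, -124, -142
D3: -18, -18, -18, -18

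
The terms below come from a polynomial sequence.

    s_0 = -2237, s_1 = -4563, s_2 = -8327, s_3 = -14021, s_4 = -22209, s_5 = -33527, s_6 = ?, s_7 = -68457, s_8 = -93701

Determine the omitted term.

Using the first 6 terms:
-2326, -3764, -5694, -8188, -11318
-1438, -1930, -2494, -3130
-492, -564, -636
-72, -72
Constant fourth difference = -72.
Extend forward: -636 − 72 = -708;  -3130 − 708 = -3838;  -11318 − 3838 = -15156;  -33527 − 15156 = -48683

-48683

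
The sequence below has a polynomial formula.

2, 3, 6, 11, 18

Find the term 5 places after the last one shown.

83

D1: 1 , 3 , 5 , 7
D2: 2 , 2 , 2
Second differences constant at 2.
7 + 2 = 9;  18 + 9 = 27
9 + 2 = 11;  27 + 11 = 38
11 + 2 = 13;  38 + 13 = 51
13 + 2 = 15;  51 + 15 = 66
15 + 2 = 17;  66 + 17 = 83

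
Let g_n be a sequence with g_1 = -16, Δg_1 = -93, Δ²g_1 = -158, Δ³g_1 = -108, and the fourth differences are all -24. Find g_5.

-1792

Build the table forward from the leading diagonal:
Δ⁴: -24, -24, -24, -24, -24
Δ³: -108, -132, -156, -180, -204
Δ²: -158, -266, -398, -554, -734
Δ: -93, -251, -517, -915, -1469
g: -16, -109, -360, -877, -1792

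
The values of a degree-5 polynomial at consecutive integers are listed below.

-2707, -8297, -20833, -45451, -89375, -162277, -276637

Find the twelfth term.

-2149027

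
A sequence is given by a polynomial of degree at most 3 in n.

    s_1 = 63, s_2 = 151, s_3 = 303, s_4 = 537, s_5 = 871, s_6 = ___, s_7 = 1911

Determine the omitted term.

1323

Using the first 5 terms:
First differences: 88, 152, 234, 334
Second differences: 64, 82, 100
Third differences: 18, 18
Constant third difference = 18.
Extend forward: 100 + 18 = 118;  334 + 118 = 452;  871 + 452 = 1323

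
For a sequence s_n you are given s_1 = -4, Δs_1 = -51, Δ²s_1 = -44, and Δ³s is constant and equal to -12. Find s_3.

-150

Build the table forward from the leading diagonal:
Δ³: -12, -12, -12
Δ²: -44, -56, -68
Δ: -51, -95, -151
s: -4, -55, -150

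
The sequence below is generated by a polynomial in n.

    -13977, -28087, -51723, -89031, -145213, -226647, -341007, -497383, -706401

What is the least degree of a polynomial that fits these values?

5

D1: -14110, -23636, -37308, -56182, -81434, -114360, -156376, -209018
D2: -9526, -13672, -18874, -25252, -32926, -42016, -52642
D3: -4146, -5202, -6378, -7674, -9090, -10626
D4: -1056, -1176, -1296, -1416, -1536
D5: -120, -120, -120, -120
The fifth differences are constant, so the polynomial has degree 5.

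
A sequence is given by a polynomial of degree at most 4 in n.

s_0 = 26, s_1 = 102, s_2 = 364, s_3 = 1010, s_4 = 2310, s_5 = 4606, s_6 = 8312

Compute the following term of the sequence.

13914

76, 262, 646, 1300, 2296, 3706
186, 384, 654, 996, 1410
198, 270, 342, 414
72, 72, 72
Fourth differences constant at 72.
414 + 72 = 486;  1410 + 486 = 1896;  3706 + 1896 = 5602;  8312 + 5602 = 13914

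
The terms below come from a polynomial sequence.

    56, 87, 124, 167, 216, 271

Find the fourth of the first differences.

First differences: 31, 37, 43, 49, 55
Second differences: 6, 6, 6, 6

49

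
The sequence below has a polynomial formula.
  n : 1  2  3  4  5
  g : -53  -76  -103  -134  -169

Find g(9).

-349

First differences: -23, -27, -31, -35
Second differences: -4, -4, -4
Constant second difference = -4, so extend:
-35 − 4 = -39;  -169 − 39 = -208
-39 − 4 = -43;  -208 − 43 = -251
-43 − 4 = -47;  -251 − 47 = -298
-47 − 4 = -51;  -298 − 51 = -349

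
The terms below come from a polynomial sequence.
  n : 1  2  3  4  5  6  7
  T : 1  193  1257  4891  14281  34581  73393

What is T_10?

192, 1064, 3634, 9390, 20300, 38812
872, 2570, 5756, 10910, 18512
1698, 3186, 5154, 7602
1488, 1968, 2448
480, 480
Fifth differences constant at 480.
2448 + 480 = 2928;  7602 + 2928 = 10530;  18512 + 10530 = 29042;  38812 + 29042 = 67854;  73393 + 67854 = 141247
2928 + 480 = 3408;  10530 + 3408 = 13938;  29042 + 13938 = 42980;  67854 + 42980 = 110834;  141247 + 110834 = 252081
3408 + 480 = 3888;  13938 + 3888 = 17826;  42980 + 17826 = 60806;  110834 + 60806 = 171640;  252081 + 171640 = 423721

423721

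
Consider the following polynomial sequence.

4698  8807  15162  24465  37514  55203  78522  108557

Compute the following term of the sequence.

Δ: 4109, 6355, 9303, 13049, 17689, 23319, 30035
Δ²: 2246, 2948, 3746, 4640, 5630, 6716
Δ³: 702, 798, 894, 990, 1086
Δ⁴: 96, 96, 96, 96
Constant fourth difference = 96, so extend:
1086 + 96 = 1182;  6716 + 1182 = 7898;  30035 + 7898 = 37933;  108557 + 37933 = 146490

146490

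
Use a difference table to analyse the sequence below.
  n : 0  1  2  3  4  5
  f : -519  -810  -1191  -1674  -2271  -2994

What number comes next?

-291, -381, -483, -597, -723
-90, -102, -114, -126
-12, -12, -12
The third differences are constant (-12).
-126 − 12 = -138;  -723 − 138 = -861;  -2994 − 861 = -3855

-3855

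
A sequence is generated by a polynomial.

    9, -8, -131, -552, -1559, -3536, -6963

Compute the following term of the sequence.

-12416

D1: -17  -123  -421  -1007  -1977  -3427
D2: -106  -298  -586  -970  -1450
D3: -192  -288  -384  -480
D4: -96  -96  -96
The fourth differences are constant (-96).
-480 − 96 = -576;  -1450 − 576 = -2026;  -3427 − 2026 = -5453;  -6963 − 5453 = -12416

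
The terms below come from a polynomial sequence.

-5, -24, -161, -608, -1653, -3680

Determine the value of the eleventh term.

-48705

First differences: -19 , -137 , -447 , -1045 , -2027
Second differences: -118 , -310 , -598 , -982
Third differences: -192 , -288 , -384
Fourth differences: -96 , -96
The fourth differences are constant (-96).
-384 − 96 = -480;  -982 − 480 = -1462;  -2027 − 1462 = -3489;  -3680 − 3489 = -7169
-480 − 96 = -576;  -1462 − 576 = -2038;  -3489 − 2038 = -5527;  -7169 − 5527 = -12696
-576 − 96 = -672;  -2038 − 672 = -2710;  -5527 − 2710 = -8237;  -12696 − 8237 = -20933
-672 − 96 = -768;  -2710 − 768 = -3478;  -8237 − 3478 = -11715;  -20933 − 11715 = -32648
-768 − 96 = -864;  -3478 − 864 = -4342;  -11715 − 4342 = -16057;  -32648 − 16057 = -48705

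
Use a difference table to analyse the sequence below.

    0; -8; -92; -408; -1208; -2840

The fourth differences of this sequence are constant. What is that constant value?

First differences: -8, -84, -316, -800, -1632
Second differences: -76, -232, -484, -832
Third differences: -156, -252, -348
Fourth differences: -96, -96

-96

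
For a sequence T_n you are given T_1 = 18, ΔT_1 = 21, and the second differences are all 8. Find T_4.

Build the table forward from the leading diagonal:
Δ²: 8, 8, 8, 8
Δ: 21, 29, 37, 45
T: 18, 39, 68, 105

105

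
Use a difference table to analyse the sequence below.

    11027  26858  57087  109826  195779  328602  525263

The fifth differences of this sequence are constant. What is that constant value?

D1: 15831, 30229, 52739, 85953, 132823, 196661
D2: 14398, 22510, 33214, 46870, 63838
D3: 8112, 10704, 13656, 16968
D4: 2592, 2952, 3312
D5: 360, 360

360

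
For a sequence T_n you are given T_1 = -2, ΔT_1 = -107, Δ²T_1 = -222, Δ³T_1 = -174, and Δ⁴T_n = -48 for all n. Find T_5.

Build the table forward from the leading diagonal:
Δ⁴: -48  -48  -48  -48  -48
Δ³: -174  -222  -270  -318  -366
Δ²: -222  -396  -618  -888  -1206
Δ: -107  -329  -725  -1343  -2231
T: -2  -109  -438  -1163  -2506

-2506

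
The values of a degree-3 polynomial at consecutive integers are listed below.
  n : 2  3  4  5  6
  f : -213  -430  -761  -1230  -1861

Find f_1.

Δ: -217  -331  -469  -631
Δ²: -114  -138  -162
Δ³: -24  -24
The third differences are constant at -24.
Work back: -114 + 24 = -90;  -217 + 90 = -127;  -213 + 127 = -86

-86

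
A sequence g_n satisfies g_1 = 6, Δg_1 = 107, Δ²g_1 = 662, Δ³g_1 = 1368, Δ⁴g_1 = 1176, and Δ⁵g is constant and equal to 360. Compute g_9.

Build the table forward from the leading diagonal:
Fifth differences: 360  360  360  360  360  360  360  360  360
Fourth differences: 1176  1536  1896  2256  2616  2976  3336  3696  4056
Third differences: 1368  2544  4080  5976  8232  10848  13824  17160  20856
Second differences: 662  2030  4574  8654  14630  22862  33710  47534  64694
First differences: 107  769  2799  7373  16027  30657  53519  87229  134763
g: 6  113  882  3681  11054  27081  57738  111257  198486

198486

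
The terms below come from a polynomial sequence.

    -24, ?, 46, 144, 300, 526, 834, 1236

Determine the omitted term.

Using the last 6 terms:
Δ: 98, 156, 226, 308, 402
Δ²: 58, 70, 82, 94
Δ³: 12, 12, 12
Constant third difference = 12.
Extend backward: 58 − 12 = 46;  98 − 46 = 52;  46 − 52 = -6

-6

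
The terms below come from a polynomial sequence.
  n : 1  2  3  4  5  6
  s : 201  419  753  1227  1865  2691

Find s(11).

10481

Δ: 218 , 334 , 474 , 638 , 826
Δ²: 116 , 140 , 164 , 188
Δ³: 24 , 24 , 24
The third differences are constant (24).
188 + 24 = 212;  826 + 212 = 1038;  2691 + 1038 = 3729
212 + 24 = 236;  1038 + 236 = 1274;  3729 + 1274 = 5003
236 + 24 = 260;  1274 + 260 = 1534;  5003 + 1534 = 6537
260 + 24 = 284;  1534 + 284 = 1818;  6537 + 1818 = 8355
284 + 24 = 308;  1818 + 308 = 2126;  8355 + 2126 = 10481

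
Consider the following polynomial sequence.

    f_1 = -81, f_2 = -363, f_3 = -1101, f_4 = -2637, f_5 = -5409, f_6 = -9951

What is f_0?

-282  -738  -1536  -2772  -4542
-456  -798  -1236  -1770
-342  -438  -534
-96  -96
The fourth differences are constant at -96.
Work back: -342 + 96 = -246;  -456 + 246 = -210;  -282 + 210 = -72;  -81 + 72 = -9

-9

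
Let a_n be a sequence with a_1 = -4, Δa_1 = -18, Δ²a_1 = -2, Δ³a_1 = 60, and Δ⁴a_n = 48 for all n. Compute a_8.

3608

Build the table forward from the leading diagonal:
Δ⁴: 48  48  48  48  48  48  48  48
Δ³: 60  108  156  204  252  300  348  396
Δ²: -2  58  166  322  526  778  1078  1426
Δ: -18  -20  38  204  526  1052  1830  2908
a: -4  -22  -42  -4  200  726  1778  3608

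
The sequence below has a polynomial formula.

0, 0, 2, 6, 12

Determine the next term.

20

D1: 0, 2, 4, 6
D2: 2, 2, 2
Second differences constant at 2.
6 + 2 = 8;  12 + 8 = 20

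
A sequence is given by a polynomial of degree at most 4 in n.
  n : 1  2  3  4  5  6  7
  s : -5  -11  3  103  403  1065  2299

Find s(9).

7563

-6 , 14 , 100 , 300 , 662 , 1234
20 , 86 , 200 , 362 , 572
66 , 114 , 162 , 210
48 , 48 , 48
Constant fourth difference = 48, so extend:
210 + 48 = 258;  572 + 258 = 830;  1234 + 830 = 2064;  2299 + 2064 = 4363
258 + 48 = 306;  830 + 306 = 1136;  2064 + 1136 = 3200;  4363 + 3200 = 7563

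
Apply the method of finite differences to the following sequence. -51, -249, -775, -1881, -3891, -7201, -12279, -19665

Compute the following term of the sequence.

-29971

First differences: -198, -526, -1106, -2010, -3310, -5078, -7386
Second differences: -328, -580, -904, -1300, -1768, -2308
Third differences: -252, -324, -396, -468, -540
Fourth differences: -72, -72, -72, -72
Fourth differences constant at -72.
-540 − 72 = -612;  -2308 − 612 = -2920;  -7386 − 2920 = -10306;  -19665 − 10306 = -29971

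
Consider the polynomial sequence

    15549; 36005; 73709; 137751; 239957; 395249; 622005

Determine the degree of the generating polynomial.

5

First differences: 20456, 37704, 64042, 102206, 155292, 226756
Second differences: 17248, 26338, 38164, 53086, 71464
Third differences: 9090, 11826, 14922, 18378
Fourth differences: 2736, 3096, 3456
Fifth differences: 360, 360
The fifth differences are constant, so the polynomial has degree 5.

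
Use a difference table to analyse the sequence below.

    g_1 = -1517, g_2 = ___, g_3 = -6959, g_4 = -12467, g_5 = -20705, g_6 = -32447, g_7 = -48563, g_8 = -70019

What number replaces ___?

Using the last 6 terms:
-5508  -8238  -11742  -16116  -21456
-2730  -3504  -4374  -5340
-774  -870  -966
-96  -96
Constant fourth difference = -96.
Extend backward: -774 + 96 = -678;  -2730 + 678 = -2052;  -5508 + 2052 = -3456;  -6959 + 3456 = -3503

-3503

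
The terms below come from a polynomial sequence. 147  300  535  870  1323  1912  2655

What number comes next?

3570

D1: 153, 235, 335, 453, 589, 743
D2: 82, 100, 118, 136, 154
D3: 18, 18, 18, 18
Third differences constant at 18.
154 + 18 = 172;  743 + 172 = 915;  2655 + 915 = 3570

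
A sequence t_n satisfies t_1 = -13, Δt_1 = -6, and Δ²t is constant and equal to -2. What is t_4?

-37

Build the table forward from the leading diagonal:
D2: -2, -2, -2, -2
D1: -6, -8, -10, -12
t: -13, -19, -27, -37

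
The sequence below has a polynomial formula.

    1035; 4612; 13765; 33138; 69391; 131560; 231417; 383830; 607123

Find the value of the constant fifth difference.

360

Δ: 3577, 9153, 19373, 36253, 62169, 99857, 152413, 223293
Δ²: 5576, 10220, 16880, 25916, 37688, 52556, 70880
Δ³: 4644, 6660, 9036, 11772, 14868, 18324
Δ⁴: 2016, 2376, 2736, 3096, 3456
Δ⁵: 360, 360, 360, 360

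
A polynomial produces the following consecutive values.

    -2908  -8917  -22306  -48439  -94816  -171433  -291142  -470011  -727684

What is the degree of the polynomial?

5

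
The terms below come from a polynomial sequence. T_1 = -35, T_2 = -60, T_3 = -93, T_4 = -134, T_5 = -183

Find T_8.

-25 , -33 , -41 , -49
-8 , -8 , -8
The second differences are constant (-8).
-49 − 8 = -57;  -183 − 57 = -240
-57 − 8 = -65;  -240 − 65 = -305
-65 − 8 = -73;  -305 − 73 = -378

-378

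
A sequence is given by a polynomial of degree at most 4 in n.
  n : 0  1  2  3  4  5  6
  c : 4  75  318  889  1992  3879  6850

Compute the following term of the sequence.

11253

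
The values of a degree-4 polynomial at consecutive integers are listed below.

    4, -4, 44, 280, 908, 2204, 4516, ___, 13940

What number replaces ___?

Using the first 7 terms:
First differences: -8, 48, 236, 628, 1296, 2312
Second differences: 56, 188, 392, 668, 1016
Third differences: 132, 204, 276, 348
Fourth differences: 72, 72, 72
Constant fourth difference = 72.
Extend forward: 348 + 72 = 420;  1016 + 420 = 1436;  2312 + 1436 = 3748;  4516 + 3748 = 8264

8264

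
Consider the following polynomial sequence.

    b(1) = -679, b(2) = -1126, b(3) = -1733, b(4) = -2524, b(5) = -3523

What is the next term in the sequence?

-4754

First differences: -447 , -607 , -791 , -999
Second differences: -160 , -184 , -208
Third differences: -24 , -24
The third differences are constant (-24).
-208 − 24 = -232;  -999 − 232 = -1231;  -3523 − 1231 = -4754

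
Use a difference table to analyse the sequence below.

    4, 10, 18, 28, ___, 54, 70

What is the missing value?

40

Using the first 4 terms:
6  8  10
2  2
Constant second difference = 2.
Extend forward: 10 + 2 = 12;  28 + 12 = 40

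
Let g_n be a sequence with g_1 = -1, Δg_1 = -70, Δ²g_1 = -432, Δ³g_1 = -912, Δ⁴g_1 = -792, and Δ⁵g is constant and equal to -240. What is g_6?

Build the table forward from the leading diagonal:
Δ⁵: -240, -240, -240, -240, -240, -240
Δ⁴: -792, -1032, -1272, -1512, -1752, -1992
Δ³: -912, -1704, -2736, -4008, -5520, -7272
Δ²: -432, -1344, -3048, -5784, -9792, -15312
Δ: -70, -502, -1846, -4894, -10678, -20470
g: -1, -71, -573, -2419, -7313, -17991

-17991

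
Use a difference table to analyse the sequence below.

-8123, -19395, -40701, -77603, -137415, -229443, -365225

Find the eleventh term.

-1668213

Δ: -11272 , -21306 , -36902 , -59812 , -92028 , -135782
Δ²: -10034 , -15596 , -22910 , -32216 , -43754
Δ³: -5562 , -7314 , -9306 , -11538
Δ⁴: -1752 , -1992 , -2232
Δ⁵: -240 , -240
Fifth differences constant at -240.
-2232 − 240 = -2472;  -11538 − 2472 = -14010;  -43754 − 14010 = -57764;  -135782 − 57764 = -193546;  -365225 − 193546 = -558771
-2472 − 240 = -2712;  -14010 − 2712 = -16722;  -57764 − 16722 = -74486;  -193546 − 74486 = -268032;  -558771 − 268032 = -826803
-2712 − 240 = -2952;  -16722 − 2952 = -19674;  -74486 − 19674 = -94160;  -268032 − 94160 = -362192;  -826803 − 362192 = -1188995
-2952 − 240 = -3192;  -19674 − 3192 = -22866;  -94160 − 22866 = -117026;  -362192 − 117026 = -479218;  -1188995 − 479218 = -1668213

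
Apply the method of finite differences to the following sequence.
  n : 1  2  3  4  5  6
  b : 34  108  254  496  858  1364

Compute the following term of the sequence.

2038

74  146  242  362  506
72  96  120  144
24  24  24
Third differences constant at 24.
144 + 24 = 168;  506 + 168 = 674;  1364 + 674 = 2038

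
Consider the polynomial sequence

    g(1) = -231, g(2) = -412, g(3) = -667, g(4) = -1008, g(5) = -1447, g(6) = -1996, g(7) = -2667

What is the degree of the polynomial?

3

D1: -181, -255, -341, -439, -549, -671
D2: -74, -86, -98, -110, -122
D3: -12, -12, -12, -12
The third differences are constant, so the polynomial has degree 3.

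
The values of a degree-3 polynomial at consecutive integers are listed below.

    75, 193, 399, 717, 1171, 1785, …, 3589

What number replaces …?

2583

Using the first 6 terms:
118, 206, 318, 454, 614
88, 112, 136, 160
24, 24, 24
Constant third difference = 24.
Extend forward: 160 + 24 = 184;  614 + 184 = 798;  1785 + 798 = 2583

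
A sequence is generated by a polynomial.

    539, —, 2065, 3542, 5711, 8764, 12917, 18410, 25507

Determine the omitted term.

1112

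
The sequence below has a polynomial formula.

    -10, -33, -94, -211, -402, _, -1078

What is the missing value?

-685

Using the first 5 terms:
D1: -23, -61, -117, -191
D2: -38, -56, -74
D3: -18, -18
Constant third difference = -18.
Extend forward: -74 − 18 = -92;  -191 − 92 = -283;  -402 − 283 = -685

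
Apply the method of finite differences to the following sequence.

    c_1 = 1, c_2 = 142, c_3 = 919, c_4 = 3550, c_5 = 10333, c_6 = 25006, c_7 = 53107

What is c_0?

-2

First differences: 141  777  2631  6783  14673  28101
Second differences: 636  1854  4152  7890  13428
Third differences: 1218  2298  3738  5538
Fourth differences: 1080  1440  1800
Fifth differences: 360  360
The fifth differences are constant at 360.
Work back: 1080 − 360 = 720;  1218 − 720 = 498;  636 − 498 = 138;  141 − 138 = 3;  1 − 3 = -2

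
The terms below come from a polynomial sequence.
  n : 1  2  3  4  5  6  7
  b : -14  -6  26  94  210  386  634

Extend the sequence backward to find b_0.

-10

First differences: 8, 32, 68, 116, 176, 248
Second differences: 24, 36, 48, 60, 72
Third differences: 12, 12, 12, 12
The third differences are constant at 12.
Work back: 24 − 12 = 12;  8 − 12 = -4;  -14 + 4 = -10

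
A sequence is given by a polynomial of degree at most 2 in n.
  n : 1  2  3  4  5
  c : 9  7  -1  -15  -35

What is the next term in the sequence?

-61

First differences: -2  -8  -14  -20
Second differences: -6  -6  -6
Constant second difference = -6, so extend:
-20 − 6 = -26;  -35 − 26 = -61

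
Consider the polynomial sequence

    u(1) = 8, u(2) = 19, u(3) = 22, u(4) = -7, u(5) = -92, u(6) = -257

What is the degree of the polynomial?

First differences: 11, 3, -29, -85, -165
Second differences: -8, -32, -56, -80
Third differences: -24, -24, -24
The third differences are constant, so the polynomial has degree 3.

3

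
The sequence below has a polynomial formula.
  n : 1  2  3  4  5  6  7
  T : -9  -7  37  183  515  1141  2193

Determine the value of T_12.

20143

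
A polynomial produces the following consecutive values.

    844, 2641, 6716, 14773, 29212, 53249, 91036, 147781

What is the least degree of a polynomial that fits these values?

5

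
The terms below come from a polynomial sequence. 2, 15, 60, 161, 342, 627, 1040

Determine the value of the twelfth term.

D1: 13 , 45 , 101 , 181 , 285 , 413
D2: 32 , 56 , 80 , 104 , 128
D3: 24 , 24 , 24 , 24
Third differences constant at 24.
128 + 24 = 152;  413 + 152 = 565;  1040 + 565 = 1605
152 + 24 = 176;  565 + 176 = 741;  1605 + 741 = 2346
176 + 24 = 200;  741 + 200 = 941;  2346 + 941 = 3287
200 + 24 = 224;  941 + 224 = 1165;  3287 + 1165 = 4452
224 + 24 = 248;  1165 + 248 = 1413;  4452 + 1413 = 5865

5865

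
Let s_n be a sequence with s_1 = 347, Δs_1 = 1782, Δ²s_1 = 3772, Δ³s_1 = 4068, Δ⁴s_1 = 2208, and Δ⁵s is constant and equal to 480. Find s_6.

Build the table forward from the leading diagonal:
Fifth differences: 480  480  480  480  480  480
Fourth differences: 2208  2688  3168  3648  4128  4608
Third differences: 4068  6276  8964  12132  15780  19908
Second differences: 3772  7840  14116  23080  35212  50992
First differences: 1782  5554  13394  27510  50590  85802
s: 347  2129  7683  21077  48587  99177

99177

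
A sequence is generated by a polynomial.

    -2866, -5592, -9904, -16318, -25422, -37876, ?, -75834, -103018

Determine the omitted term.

Using the first 6 terms:
-2726, -4312, -6414, -9104, -12454
-1586, -2102, -2690, -3350
-516, -588, -660
-72, -72
Constant fourth difference = -72.
Extend forward: -660 − 72 = -732;  -3350 − 732 = -4082;  -12454 − 4082 = -16536;  -37876 − 16536 = -54412

-54412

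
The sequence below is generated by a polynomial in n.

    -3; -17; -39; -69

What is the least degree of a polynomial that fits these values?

2

-14, -22, -30
-8, -8
The second differences are constant, so the polynomial has degree 2.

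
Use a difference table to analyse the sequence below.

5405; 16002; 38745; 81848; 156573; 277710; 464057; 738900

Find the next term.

Δ: 10597, 22743, 43103, 74725, 121137, 186347, 274843
Δ²: 12146, 20360, 31622, 46412, 65210, 88496
Δ³: 8214, 11262, 14790, 18798, 23286
Δ⁴: 3048, 3528, 4008, 4488
Δ⁵: 480, 480, 480
The fifth differences are constant (480).
4488 + 480 = 4968;  23286 + 4968 = 28254;  88496 + 28254 = 116750;  274843 + 116750 = 391593;  738900 + 391593 = 1130493

1130493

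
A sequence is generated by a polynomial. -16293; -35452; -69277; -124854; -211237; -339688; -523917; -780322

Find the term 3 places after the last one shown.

-2191933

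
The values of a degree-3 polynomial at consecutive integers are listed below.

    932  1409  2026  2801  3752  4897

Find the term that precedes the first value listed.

577

Δ: 477  617  775  951  1145
Δ²: 140  158  176  194
Δ³: 18  18  18
The third differences are constant at 18.
Work back: 140 − 18 = 122;  477 − 122 = 355;  932 − 355 = 577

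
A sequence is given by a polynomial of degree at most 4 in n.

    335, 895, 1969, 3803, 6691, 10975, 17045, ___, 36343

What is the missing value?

Using the first 7 terms:
D1: 560, 1074, 1834, 2888, 4284, 6070
D2: 514, 760, 1054, 1396, 1786
D3: 246, 294, 342, 390
D4: 48, 48, 48
Constant fourth difference = 48.
Extend forward: 390 + 48 = 438;  1786 + 438 = 2224;  6070 + 2224 = 8294;  17045 + 8294 = 25339

25339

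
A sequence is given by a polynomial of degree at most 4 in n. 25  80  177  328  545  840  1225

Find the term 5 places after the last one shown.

4920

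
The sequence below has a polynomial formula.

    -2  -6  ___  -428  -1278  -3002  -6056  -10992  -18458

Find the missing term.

-92

Using the last 6 terms:
D1: -850  -1724  -3054  -4936  -7466
D2: -874  -1330  -1882  -2530
D3: -456  -552  -648
D4: -96  -96
Constant fourth difference = -96.
Extend backward: -456 + 96 = -360;  -874 + 360 = -514;  -850 + 514 = -336;  -428 + 336 = -92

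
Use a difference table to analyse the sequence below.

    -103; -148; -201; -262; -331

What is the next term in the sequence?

-45, -53, -61, -69
-8, -8, -8
Constant second difference = -8, so extend:
-69 − 8 = -77;  -331 − 77 = -408

-408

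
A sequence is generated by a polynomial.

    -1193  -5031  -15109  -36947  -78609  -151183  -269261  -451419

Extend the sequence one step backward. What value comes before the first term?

First differences: -3838, -10078, -21838, -41662, -72574, -118078, -182158
Second differences: -6240, -11760, -19824, -30912, -45504, -64080
Third differences: -5520, -8064, -11088, -14592, -18576
Fourth differences: -2544, -3024, -3504, -3984
Fifth differences: -480, -480, -480
The fifth differences are constant at -480.
Work back: -2544 + 480 = -2064;  -5520 + 2064 = -3456;  -6240 + 3456 = -2784;  -3838 + 2784 = -1054;  -1193 + 1054 = -139

-139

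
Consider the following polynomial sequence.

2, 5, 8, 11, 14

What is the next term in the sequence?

3, 3, 3, 3
The first differences are constant (3).
14 + 3 = 17

17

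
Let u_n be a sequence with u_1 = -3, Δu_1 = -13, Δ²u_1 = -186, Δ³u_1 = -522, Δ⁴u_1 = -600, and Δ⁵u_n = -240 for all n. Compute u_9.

-89987

Build the table forward from the leading diagonal:
Δ⁵: -240  -240  -240  -240  -240  -240  -240  -240  -240
Δ⁴: -600  -840  -1080  -1320  -1560  -1800  -2040  -2280  -2520
Δ³: -522  -1122  -1962  -3042  -4362  -5922  -7722  -9762  -12042
Δ²: -186  -708  -1830  -3792  -6834  -11196  -17118  -24840  -34602
Δ: -13  -199  -907  -2737  -6529  -13363  -24559  -41677  -66517
u: -3  -16  -215  -1122  -3859  -10388  -23751  -48310  -89987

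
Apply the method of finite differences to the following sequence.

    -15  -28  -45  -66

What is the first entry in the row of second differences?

-4

Δ: -13, -17, -21
Δ²: -4, -4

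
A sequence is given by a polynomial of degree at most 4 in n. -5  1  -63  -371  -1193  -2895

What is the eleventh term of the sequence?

D1: 6  -64  -308  -822  -1702
D2: -70  -244  -514  -880
D3: -174  -270  -366
D4: -96  -96
The fourth differences are constant (-96).
-366 − 96 = -462;  -880 − 462 = -1342;  -1702 − 1342 = -3044;  -2895 − 3044 = -5939
-462 − 96 = -558;  -1342 − 558 = -1900;  -3044 − 1900 = -4944;  -5939 − 4944 = -10883
-558 − 96 = -654;  -1900 − 654 = -2554;  -4944 − 2554 = -7498;  -10883 − 7498 = -18381
-654 − 96 = -750;  -2554 − 750 = -3304;  -7498 − 3304 = -10802;  -18381 − 10802 = -29183
-750 − 96 = -846;  -3304 − 846 = -4150;  -10802 − 4150 = -14952;  -29183 − 14952 = -44135

-44135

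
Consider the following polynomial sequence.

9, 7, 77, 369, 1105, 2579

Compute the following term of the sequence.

5157

Δ: -2  70  292  736  1474
Δ²: 72  222  444  738
Δ³: 150  222  294
Δ⁴: 72  72
Fourth differences constant at 72.
294 + 72 = 366;  738 + 366 = 1104;  1474 + 1104 = 2578;  2579 + 2578 = 5157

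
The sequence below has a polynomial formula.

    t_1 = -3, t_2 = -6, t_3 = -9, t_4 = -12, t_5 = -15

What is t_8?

D1: -3, -3, -3, -3
Constant first difference = -3, so extend:
-15 − 3 = -18
-18 − 3 = -21
-21 − 3 = -24

-24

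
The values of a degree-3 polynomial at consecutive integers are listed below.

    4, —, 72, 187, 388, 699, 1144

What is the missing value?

Using the last 5 terms:
D1: 115, 201, 311, 445
D2: 86, 110, 134
D3: 24, 24
Constant third difference = 24.
Extend backward: 86 − 24 = 62;  115 − 62 = 53;  72 − 53 = 19

19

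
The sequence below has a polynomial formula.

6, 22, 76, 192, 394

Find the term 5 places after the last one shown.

3534

16  54  116  202
38  62  86
24  24
Constant third difference = 24, so extend:
86 + 24 = 110;  202 + 110 = 312;  394 + 312 = 706
110 + 24 = 134;  312 + 134 = 446;  706 + 446 = 1152
134 + 24 = 158;  446 + 158 = 604;  1152 + 604 = 1756
158 + 24 = 182;  604 + 182 = 786;  1756 + 786 = 2542
182 + 24 = 206;  786 + 206 = 992;  2542 + 992 = 3534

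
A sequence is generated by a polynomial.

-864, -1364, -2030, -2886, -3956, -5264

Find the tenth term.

-13356

-500, -666, -856, -1070, -1308
-166, -190, -214, -238
-24, -24, -24
Third differences constant at -24.
-238 − 24 = -262;  -1308 − 262 = -1570;  -5264 − 1570 = -6834
-262 − 24 = -286;  -1570 − 286 = -1856;  -6834 − 1856 = -8690
-286 − 24 = -310;  -1856 − 310 = -2166;  -8690 − 2166 = -10856
-310 − 24 = -334;  -2166 − 334 = -2500;  -10856 − 2500 = -13356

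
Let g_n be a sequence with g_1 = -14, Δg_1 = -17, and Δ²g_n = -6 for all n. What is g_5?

-118

Build the table forward from the leading diagonal:
Second differences: -6, -6, -6, -6, -6
First differences: -17, -23, -29, -35, -41
g: -14, -31, -54, -83, -118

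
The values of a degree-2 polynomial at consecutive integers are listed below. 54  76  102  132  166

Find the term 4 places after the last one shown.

342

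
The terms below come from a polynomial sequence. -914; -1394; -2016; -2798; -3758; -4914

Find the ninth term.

-9738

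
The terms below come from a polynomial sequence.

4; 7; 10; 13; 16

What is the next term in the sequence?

19

3, 3, 3, 3
First differences constant at 3.
16 + 3 = 19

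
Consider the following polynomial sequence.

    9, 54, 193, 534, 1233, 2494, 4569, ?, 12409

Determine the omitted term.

7758

Using the first 7 terms:
Δ: 45, 139, 341, 699, 1261, 2075
Δ²: 94, 202, 358, 562, 814
Δ³: 108, 156, 204, 252
Δ⁴: 48, 48, 48
Constant fourth difference = 48.
Extend forward: 252 + 48 = 300;  814 + 300 = 1114;  2075 + 1114 = 3189;  4569 + 3189 = 7758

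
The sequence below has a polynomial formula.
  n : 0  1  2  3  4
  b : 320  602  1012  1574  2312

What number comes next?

Δ: 282, 410, 562, 738
Δ²: 128, 152, 176
Δ³: 24, 24
Constant third difference = 24, so extend:
176 + 24 = 200;  738 + 200 = 938;  2312 + 938 = 3250

3250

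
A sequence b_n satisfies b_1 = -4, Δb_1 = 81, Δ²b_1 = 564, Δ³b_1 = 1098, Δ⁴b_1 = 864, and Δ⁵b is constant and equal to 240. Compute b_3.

Build the table forward from the leading diagonal:
D5: 240, 240, 240
D4: 864, 1104, 1344
D3: 1098, 1962, 3066
D2: 564, 1662, 3624
D1: 81, 645, 2307
b: -4, 77, 722

722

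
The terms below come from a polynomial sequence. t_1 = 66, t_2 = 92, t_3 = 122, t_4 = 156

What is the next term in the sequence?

194

D1: 26, 30, 34
D2: 4, 4
The second differences are constant (4).
34 + 4 = 38;  156 + 38 = 194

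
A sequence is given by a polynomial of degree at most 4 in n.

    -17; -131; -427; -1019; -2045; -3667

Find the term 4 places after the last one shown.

D1: -114, -296, -592, -1026, -1622
D2: -182, -296, -434, -596
D3: -114, -138, -162
D4: -24, -24
Fourth differences constant at -24.
-162 − 24 = -186;  -596 − 186 = -782;  -1622 − 782 = -2404;  -3667 − 2404 = -6071
-186 − 24 = -210;  -782 − 210 = -992;  -2404 − 992 = -3396;  -6071 − 3396 = -9467
-210 − 24 = -234;  -992 − 234 = -1226;  -3396 − 1226 = -4622;  -9467 − 4622 = -14089
-234 − 24 = -258;  -1226 − 258 = -1484;  -4622 − 1484 = -6106;  -14089 − 6106 = -20195

-20195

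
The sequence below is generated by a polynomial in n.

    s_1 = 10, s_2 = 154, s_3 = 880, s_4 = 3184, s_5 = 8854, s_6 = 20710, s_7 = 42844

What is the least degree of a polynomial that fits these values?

D1: 144, 726, 2304, 5670, 11856, 22134
D2: 582, 1578, 3366, 6186, 10278
D3: 996, 1788, 2820, 4092
D4: 792, 1032, 1272
D5: 240, 240
The fifth differences are constant, so the polynomial has degree 5.

5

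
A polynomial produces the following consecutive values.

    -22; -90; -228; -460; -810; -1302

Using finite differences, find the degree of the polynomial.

First differences: -68, -138, -232, -350, -492
Second differences: -70, -94, -118, -142
Third differences: -24, -24, -24
The third differences are constant, so the polynomial has degree 3.

3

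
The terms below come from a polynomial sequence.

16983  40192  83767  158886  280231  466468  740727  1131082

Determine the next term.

1671031

Δ: 23209  43575  75119  121345  186237  274259  390355
Δ²: 20366  31544  46226  64892  88022  116096
Δ³: 11178  14682  18666  23130  28074
Δ⁴: 3504  3984  4464  4944
Δ⁵: 480  480  480
The fifth differences are constant (480).
4944 + 480 = 5424;  28074 + 5424 = 33498;  116096 + 33498 = 149594;  390355 + 149594 = 539949;  1131082 + 539949 = 1671031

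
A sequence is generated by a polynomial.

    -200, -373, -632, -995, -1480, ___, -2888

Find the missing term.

Using the first 5 terms:
D1: -173, -259, -363, -485
D2: -86, -104, -122
D3: -18, -18
Constant third difference = -18.
Extend forward: -122 − 18 = -140;  -485 − 140 = -625;  -1480 − 625 = -2105

-2105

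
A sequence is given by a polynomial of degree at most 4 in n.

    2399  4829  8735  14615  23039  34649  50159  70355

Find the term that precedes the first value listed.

1019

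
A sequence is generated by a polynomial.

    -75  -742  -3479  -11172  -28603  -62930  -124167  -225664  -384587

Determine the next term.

-622398

First differences: -667 , -2737 , -7693 , -17431 , -34327 , -61237 , -101497 , -158923
Second differences: -2070 , -4956 , -9738 , -16896 , -26910 , -40260 , -57426
Third differences: -2886 , -4782 , -7158 , -10014 , -13350 , -17166
Fourth differences: -1896 , -2376 , -2856 , -3336 , -3816
Fifth differences: -480 , -480 , -480 , -480
Fifth differences constant at -480.
-3816 − 480 = -4296;  -17166 − 4296 = -21462;  -57426 − 21462 = -78888;  -158923 − 78888 = -237811;  -384587 − 237811 = -622398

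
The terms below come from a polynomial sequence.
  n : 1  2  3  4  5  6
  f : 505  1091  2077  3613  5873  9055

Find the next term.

13381

586, 986, 1536, 2260, 3182
400, 550, 724, 922
150, 174, 198
24, 24
Fourth differences constant at 24.
198 + 24 = 222;  922 + 222 = 1144;  3182 + 1144 = 4326;  9055 + 4326 = 13381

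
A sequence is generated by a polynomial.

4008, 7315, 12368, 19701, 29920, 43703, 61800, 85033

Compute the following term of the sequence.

114296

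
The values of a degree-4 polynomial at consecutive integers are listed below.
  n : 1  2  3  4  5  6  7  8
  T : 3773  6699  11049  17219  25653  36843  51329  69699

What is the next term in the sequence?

92589

Δ: 2926  4350  6170  8434  11190  14486  18370
Δ²: 1424  1820  2264  2756  3296  3884
Δ³: 396  444  492  540  588
Δ⁴: 48  48  48  48
Constant fourth difference = 48, so extend:
588 + 48 = 636;  3884 + 636 = 4520;  18370 + 4520 = 22890;  69699 + 22890 = 92589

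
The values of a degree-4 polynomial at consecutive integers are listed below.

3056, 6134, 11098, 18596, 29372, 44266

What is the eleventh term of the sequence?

216626

D1: 3078, 4964, 7498, 10776, 14894
D2: 1886, 2534, 3278, 4118
D3: 648, 744, 840
D4: 96, 96
The fourth differences are constant (96).
840 + 96 = 936;  4118 + 936 = 5054;  14894 + 5054 = 19948;  44266 + 19948 = 64214
936 + 96 = 1032;  5054 + 1032 = 6086;  19948 + 6086 = 26034;  64214 + 26034 = 90248
1032 + 96 = 1128;  6086 + 1128 = 7214;  26034 + 7214 = 33248;  90248 + 33248 = 123496
1128 + 96 = 1224;  7214 + 1224 = 8438;  33248 + 8438 = 41686;  123496 + 41686 = 165182
1224 + 96 = 1320;  8438 + 1320 = 9758;  41686 + 9758 = 51444;  165182 + 51444 = 216626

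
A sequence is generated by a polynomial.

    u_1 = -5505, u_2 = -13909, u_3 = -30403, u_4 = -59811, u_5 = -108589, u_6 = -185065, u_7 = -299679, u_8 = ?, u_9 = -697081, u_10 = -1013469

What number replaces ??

-465223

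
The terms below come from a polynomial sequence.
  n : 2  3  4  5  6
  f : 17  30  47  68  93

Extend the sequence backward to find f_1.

First differences: 13  17  21  25
Second differences: 4  4  4
The second differences are constant at 4.
Work back: 13 − 4 = 9;  17 − 9 = 8

8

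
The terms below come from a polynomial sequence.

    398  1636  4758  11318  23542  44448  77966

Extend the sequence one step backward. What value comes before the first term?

Δ: 1238, 3122, 6560, 12224, 20906, 33518
Δ²: 1884, 3438, 5664, 8682, 12612
Δ³: 1554, 2226, 3018, 3930
Δ⁴: 672, 792, 912
Δ⁵: 120, 120
The fifth differences are constant at 120.
Work back: 672 − 120 = 552;  1554 − 552 = 1002;  1884 − 1002 = 882;  1238 − 882 = 356;  398 − 356 = 42

42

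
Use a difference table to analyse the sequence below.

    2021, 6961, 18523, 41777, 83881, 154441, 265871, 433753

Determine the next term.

First differences: 4940, 11562, 23254, 42104, 70560, 111430, 167882
Second differences: 6622, 11692, 18850, 28456, 40870, 56452
Third differences: 5070, 7158, 9606, 12414, 15582
Fourth differences: 2088, 2448, 2808, 3168
Fifth differences: 360, 360, 360
The fifth differences are constant (360).
3168 + 360 = 3528;  15582 + 3528 = 19110;  56452 + 19110 = 75562;  167882 + 75562 = 243444;  433753 + 243444 = 677197

677197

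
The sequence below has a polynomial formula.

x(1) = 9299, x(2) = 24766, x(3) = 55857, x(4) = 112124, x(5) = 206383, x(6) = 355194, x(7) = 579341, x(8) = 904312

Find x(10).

1985078

Δ: 15467  31091  56267  94259  148811  224147  324971
Δ²: 15624  25176  37992  54552  75336  100824
Δ³: 9552  12816  16560  20784  25488
Δ⁴: 3264  3744  4224  4704
Δ⁵: 480  480  480
Fifth differences constant at 480.
4704 + 480 = 5184;  25488 + 5184 = 30672;  100824 + 30672 = 131496;  324971 + 131496 = 456467;  904312 + 456467 = 1360779
5184 + 480 = 5664;  30672 + 5664 = 36336;  131496 + 36336 = 167832;  456467 + 167832 = 624299;  1360779 + 624299 = 1985078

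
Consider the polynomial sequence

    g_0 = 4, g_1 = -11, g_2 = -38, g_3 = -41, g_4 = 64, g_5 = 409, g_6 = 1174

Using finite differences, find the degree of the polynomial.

4

First differences: -15, -27, -3, 105, 345, 765
Second differences: -12, 24, 108, 240, 420
Third differences: 36, 84, 132, 180
Fourth differences: 48, 48, 48
The fourth differences are constant, so the polynomial has degree 4.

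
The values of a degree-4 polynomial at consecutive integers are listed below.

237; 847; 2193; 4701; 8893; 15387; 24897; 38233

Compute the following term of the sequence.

First differences: 610, 1346, 2508, 4192, 6494, 9510, 13336
Second differences: 736, 1162, 1684, 2302, 3016, 3826
Third differences: 426, 522, 618, 714, 810
Fourth differences: 96, 96, 96, 96
Fourth differences constant at 96.
810 + 96 = 906;  3826 + 906 = 4732;  13336 + 4732 = 18068;  38233 + 18068 = 56301

56301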